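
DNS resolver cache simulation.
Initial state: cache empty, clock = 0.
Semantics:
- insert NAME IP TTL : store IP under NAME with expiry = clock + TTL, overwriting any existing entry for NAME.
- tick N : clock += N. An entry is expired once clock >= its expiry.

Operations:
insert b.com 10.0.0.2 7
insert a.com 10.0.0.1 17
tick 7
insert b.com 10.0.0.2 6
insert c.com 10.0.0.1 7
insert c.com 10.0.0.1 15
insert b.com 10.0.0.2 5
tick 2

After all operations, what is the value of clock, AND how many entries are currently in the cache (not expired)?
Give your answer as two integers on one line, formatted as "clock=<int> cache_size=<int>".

Op 1: insert b.com -> 10.0.0.2 (expiry=0+7=7). clock=0
Op 2: insert a.com -> 10.0.0.1 (expiry=0+17=17). clock=0
Op 3: tick 7 -> clock=7. purged={b.com}
Op 4: insert b.com -> 10.0.0.2 (expiry=7+6=13). clock=7
Op 5: insert c.com -> 10.0.0.1 (expiry=7+7=14). clock=7
Op 6: insert c.com -> 10.0.0.1 (expiry=7+15=22). clock=7
Op 7: insert b.com -> 10.0.0.2 (expiry=7+5=12). clock=7
Op 8: tick 2 -> clock=9.
Final clock = 9
Final cache (unexpired): {a.com,b.com,c.com} -> size=3

Answer: clock=9 cache_size=3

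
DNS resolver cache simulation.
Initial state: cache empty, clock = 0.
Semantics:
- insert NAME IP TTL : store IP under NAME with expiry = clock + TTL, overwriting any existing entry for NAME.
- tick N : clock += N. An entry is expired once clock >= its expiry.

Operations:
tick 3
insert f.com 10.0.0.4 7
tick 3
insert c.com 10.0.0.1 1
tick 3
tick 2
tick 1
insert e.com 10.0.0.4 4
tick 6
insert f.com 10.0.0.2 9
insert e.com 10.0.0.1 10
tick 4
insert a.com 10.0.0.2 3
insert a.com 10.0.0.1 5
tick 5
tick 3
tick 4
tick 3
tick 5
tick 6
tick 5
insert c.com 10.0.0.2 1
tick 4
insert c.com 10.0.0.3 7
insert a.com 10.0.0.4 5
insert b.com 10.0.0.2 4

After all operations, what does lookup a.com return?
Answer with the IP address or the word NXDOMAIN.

Op 1: tick 3 -> clock=3.
Op 2: insert f.com -> 10.0.0.4 (expiry=3+7=10). clock=3
Op 3: tick 3 -> clock=6.
Op 4: insert c.com -> 10.0.0.1 (expiry=6+1=7). clock=6
Op 5: tick 3 -> clock=9. purged={c.com}
Op 6: tick 2 -> clock=11. purged={f.com}
Op 7: tick 1 -> clock=12.
Op 8: insert e.com -> 10.0.0.4 (expiry=12+4=16). clock=12
Op 9: tick 6 -> clock=18. purged={e.com}
Op 10: insert f.com -> 10.0.0.2 (expiry=18+9=27). clock=18
Op 11: insert e.com -> 10.0.0.1 (expiry=18+10=28). clock=18
Op 12: tick 4 -> clock=22.
Op 13: insert a.com -> 10.0.0.2 (expiry=22+3=25). clock=22
Op 14: insert a.com -> 10.0.0.1 (expiry=22+5=27). clock=22
Op 15: tick 5 -> clock=27. purged={a.com,f.com}
Op 16: tick 3 -> clock=30. purged={e.com}
Op 17: tick 4 -> clock=34.
Op 18: tick 3 -> clock=37.
Op 19: tick 5 -> clock=42.
Op 20: tick 6 -> clock=48.
Op 21: tick 5 -> clock=53.
Op 22: insert c.com -> 10.0.0.2 (expiry=53+1=54). clock=53
Op 23: tick 4 -> clock=57. purged={c.com}
Op 24: insert c.com -> 10.0.0.3 (expiry=57+7=64). clock=57
Op 25: insert a.com -> 10.0.0.4 (expiry=57+5=62). clock=57
Op 26: insert b.com -> 10.0.0.2 (expiry=57+4=61). clock=57
lookup a.com: present, ip=10.0.0.4 expiry=62 > clock=57

Answer: 10.0.0.4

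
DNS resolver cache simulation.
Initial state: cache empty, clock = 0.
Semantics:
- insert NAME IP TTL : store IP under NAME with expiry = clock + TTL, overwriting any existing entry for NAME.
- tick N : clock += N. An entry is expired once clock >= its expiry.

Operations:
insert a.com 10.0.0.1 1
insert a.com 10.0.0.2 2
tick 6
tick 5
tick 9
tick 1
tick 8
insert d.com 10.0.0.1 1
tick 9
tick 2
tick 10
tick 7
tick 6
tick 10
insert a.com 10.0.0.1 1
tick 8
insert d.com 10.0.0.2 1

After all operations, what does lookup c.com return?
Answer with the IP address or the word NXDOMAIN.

Answer: NXDOMAIN

Derivation:
Op 1: insert a.com -> 10.0.0.1 (expiry=0+1=1). clock=0
Op 2: insert a.com -> 10.0.0.2 (expiry=0+2=2). clock=0
Op 3: tick 6 -> clock=6. purged={a.com}
Op 4: tick 5 -> clock=11.
Op 5: tick 9 -> clock=20.
Op 6: tick 1 -> clock=21.
Op 7: tick 8 -> clock=29.
Op 8: insert d.com -> 10.0.0.1 (expiry=29+1=30). clock=29
Op 9: tick 9 -> clock=38. purged={d.com}
Op 10: tick 2 -> clock=40.
Op 11: tick 10 -> clock=50.
Op 12: tick 7 -> clock=57.
Op 13: tick 6 -> clock=63.
Op 14: tick 10 -> clock=73.
Op 15: insert a.com -> 10.0.0.1 (expiry=73+1=74). clock=73
Op 16: tick 8 -> clock=81. purged={a.com}
Op 17: insert d.com -> 10.0.0.2 (expiry=81+1=82). clock=81
lookup c.com: not in cache (expired or never inserted)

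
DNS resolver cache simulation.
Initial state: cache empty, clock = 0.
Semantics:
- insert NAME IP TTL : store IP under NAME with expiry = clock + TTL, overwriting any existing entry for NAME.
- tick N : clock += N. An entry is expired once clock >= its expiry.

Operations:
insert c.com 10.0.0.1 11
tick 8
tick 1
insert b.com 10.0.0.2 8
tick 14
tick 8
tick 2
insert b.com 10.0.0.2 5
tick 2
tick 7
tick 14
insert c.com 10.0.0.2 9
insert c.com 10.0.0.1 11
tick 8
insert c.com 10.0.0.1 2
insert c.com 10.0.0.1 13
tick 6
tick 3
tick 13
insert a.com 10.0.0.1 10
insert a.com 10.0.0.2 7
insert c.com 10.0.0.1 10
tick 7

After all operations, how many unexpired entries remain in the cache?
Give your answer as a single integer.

Op 1: insert c.com -> 10.0.0.1 (expiry=0+11=11). clock=0
Op 2: tick 8 -> clock=8.
Op 3: tick 1 -> clock=9.
Op 4: insert b.com -> 10.0.0.2 (expiry=9+8=17). clock=9
Op 5: tick 14 -> clock=23. purged={b.com,c.com}
Op 6: tick 8 -> clock=31.
Op 7: tick 2 -> clock=33.
Op 8: insert b.com -> 10.0.0.2 (expiry=33+5=38). clock=33
Op 9: tick 2 -> clock=35.
Op 10: tick 7 -> clock=42. purged={b.com}
Op 11: tick 14 -> clock=56.
Op 12: insert c.com -> 10.0.0.2 (expiry=56+9=65). clock=56
Op 13: insert c.com -> 10.0.0.1 (expiry=56+11=67). clock=56
Op 14: tick 8 -> clock=64.
Op 15: insert c.com -> 10.0.0.1 (expiry=64+2=66). clock=64
Op 16: insert c.com -> 10.0.0.1 (expiry=64+13=77). clock=64
Op 17: tick 6 -> clock=70.
Op 18: tick 3 -> clock=73.
Op 19: tick 13 -> clock=86. purged={c.com}
Op 20: insert a.com -> 10.0.0.1 (expiry=86+10=96). clock=86
Op 21: insert a.com -> 10.0.0.2 (expiry=86+7=93). clock=86
Op 22: insert c.com -> 10.0.0.1 (expiry=86+10=96). clock=86
Op 23: tick 7 -> clock=93. purged={a.com}
Final cache (unexpired): {c.com} -> size=1

Answer: 1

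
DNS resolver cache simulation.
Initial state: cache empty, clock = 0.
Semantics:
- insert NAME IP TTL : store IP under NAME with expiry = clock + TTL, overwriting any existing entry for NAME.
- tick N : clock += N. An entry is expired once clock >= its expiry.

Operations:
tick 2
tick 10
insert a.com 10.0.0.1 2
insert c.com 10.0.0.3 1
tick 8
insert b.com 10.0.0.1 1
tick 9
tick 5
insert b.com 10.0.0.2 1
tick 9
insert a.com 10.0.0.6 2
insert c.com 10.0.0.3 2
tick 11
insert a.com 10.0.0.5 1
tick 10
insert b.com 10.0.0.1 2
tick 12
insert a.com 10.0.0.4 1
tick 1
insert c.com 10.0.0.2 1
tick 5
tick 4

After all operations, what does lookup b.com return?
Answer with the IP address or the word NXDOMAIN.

Op 1: tick 2 -> clock=2.
Op 2: tick 10 -> clock=12.
Op 3: insert a.com -> 10.0.0.1 (expiry=12+2=14). clock=12
Op 4: insert c.com -> 10.0.0.3 (expiry=12+1=13). clock=12
Op 5: tick 8 -> clock=20. purged={a.com,c.com}
Op 6: insert b.com -> 10.0.0.1 (expiry=20+1=21). clock=20
Op 7: tick 9 -> clock=29. purged={b.com}
Op 8: tick 5 -> clock=34.
Op 9: insert b.com -> 10.0.0.2 (expiry=34+1=35). clock=34
Op 10: tick 9 -> clock=43. purged={b.com}
Op 11: insert a.com -> 10.0.0.6 (expiry=43+2=45). clock=43
Op 12: insert c.com -> 10.0.0.3 (expiry=43+2=45). clock=43
Op 13: tick 11 -> clock=54. purged={a.com,c.com}
Op 14: insert a.com -> 10.0.0.5 (expiry=54+1=55). clock=54
Op 15: tick 10 -> clock=64. purged={a.com}
Op 16: insert b.com -> 10.0.0.1 (expiry=64+2=66). clock=64
Op 17: tick 12 -> clock=76. purged={b.com}
Op 18: insert a.com -> 10.0.0.4 (expiry=76+1=77). clock=76
Op 19: tick 1 -> clock=77. purged={a.com}
Op 20: insert c.com -> 10.0.0.2 (expiry=77+1=78). clock=77
Op 21: tick 5 -> clock=82. purged={c.com}
Op 22: tick 4 -> clock=86.
lookup b.com: not in cache (expired or never inserted)

Answer: NXDOMAIN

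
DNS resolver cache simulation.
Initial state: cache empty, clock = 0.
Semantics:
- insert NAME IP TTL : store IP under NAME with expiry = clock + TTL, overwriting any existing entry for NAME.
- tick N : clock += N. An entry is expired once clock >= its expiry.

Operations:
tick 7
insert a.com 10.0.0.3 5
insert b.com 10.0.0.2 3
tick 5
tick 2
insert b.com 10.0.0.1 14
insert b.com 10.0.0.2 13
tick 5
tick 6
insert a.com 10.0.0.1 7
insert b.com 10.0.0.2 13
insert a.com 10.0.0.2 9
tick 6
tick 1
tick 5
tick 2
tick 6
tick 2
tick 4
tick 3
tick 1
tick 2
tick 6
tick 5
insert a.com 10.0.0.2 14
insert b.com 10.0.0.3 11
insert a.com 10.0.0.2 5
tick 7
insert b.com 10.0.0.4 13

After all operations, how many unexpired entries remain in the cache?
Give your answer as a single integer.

Op 1: tick 7 -> clock=7.
Op 2: insert a.com -> 10.0.0.3 (expiry=7+5=12). clock=7
Op 3: insert b.com -> 10.0.0.2 (expiry=7+3=10). clock=7
Op 4: tick 5 -> clock=12. purged={a.com,b.com}
Op 5: tick 2 -> clock=14.
Op 6: insert b.com -> 10.0.0.1 (expiry=14+14=28). clock=14
Op 7: insert b.com -> 10.0.0.2 (expiry=14+13=27). clock=14
Op 8: tick 5 -> clock=19.
Op 9: tick 6 -> clock=25.
Op 10: insert a.com -> 10.0.0.1 (expiry=25+7=32). clock=25
Op 11: insert b.com -> 10.0.0.2 (expiry=25+13=38). clock=25
Op 12: insert a.com -> 10.0.0.2 (expiry=25+9=34). clock=25
Op 13: tick 6 -> clock=31.
Op 14: tick 1 -> clock=32.
Op 15: tick 5 -> clock=37. purged={a.com}
Op 16: tick 2 -> clock=39. purged={b.com}
Op 17: tick 6 -> clock=45.
Op 18: tick 2 -> clock=47.
Op 19: tick 4 -> clock=51.
Op 20: tick 3 -> clock=54.
Op 21: tick 1 -> clock=55.
Op 22: tick 2 -> clock=57.
Op 23: tick 6 -> clock=63.
Op 24: tick 5 -> clock=68.
Op 25: insert a.com -> 10.0.0.2 (expiry=68+14=82). clock=68
Op 26: insert b.com -> 10.0.0.3 (expiry=68+11=79). clock=68
Op 27: insert a.com -> 10.0.0.2 (expiry=68+5=73). clock=68
Op 28: tick 7 -> clock=75. purged={a.com}
Op 29: insert b.com -> 10.0.0.4 (expiry=75+13=88). clock=75
Final cache (unexpired): {b.com} -> size=1

Answer: 1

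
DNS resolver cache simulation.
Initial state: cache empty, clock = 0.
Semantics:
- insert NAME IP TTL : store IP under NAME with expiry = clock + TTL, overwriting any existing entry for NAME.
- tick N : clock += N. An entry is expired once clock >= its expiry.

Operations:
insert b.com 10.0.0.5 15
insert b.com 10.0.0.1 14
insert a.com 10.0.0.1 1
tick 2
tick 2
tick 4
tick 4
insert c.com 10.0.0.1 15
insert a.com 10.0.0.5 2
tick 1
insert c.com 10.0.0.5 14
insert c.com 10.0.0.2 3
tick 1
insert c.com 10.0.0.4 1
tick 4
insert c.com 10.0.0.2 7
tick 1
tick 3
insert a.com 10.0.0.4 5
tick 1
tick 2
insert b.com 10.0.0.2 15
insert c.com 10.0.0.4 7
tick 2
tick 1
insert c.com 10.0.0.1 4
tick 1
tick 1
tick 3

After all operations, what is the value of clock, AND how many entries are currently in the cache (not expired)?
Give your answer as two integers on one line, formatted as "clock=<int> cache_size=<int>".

Answer: clock=33 cache_size=1

Derivation:
Op 1: insert b.com -> 10.0.0.5 (expiry=0+15=15). clock=0
Op 2: insert b.com -> 10.0.0.1 (expiry=0+14=14). clock=0
Op 3: insert a.com -> 10.0.0.1 (expiry=0+1=1). clock=0
Op 4: tick 2 -> clock=2. purged={a.com}
Op 5: tick 2 -> clock=4.
Op 6: tick 4 -> clock=8.
Op 7: tick 4 -> clock=12.
Op 8: insert c.com -> 10.0.0.1 (expiry=12+15=27). clock=12
Op 9: insert a.com -> 10.0.0.5 (expiry=12+2=14). clock=12
Op 10: tick 1 -> clock=13.
Op 11: insert c.com -> 10.0.0.5 (expiry=13+14=27). clock=13
Op 12: insert c.com -> 10.0.0.2 (expiry=13+3=16). clock=13
Op 13: tick 1 -> clock=14. purged={a.com,b.com}
Op 14: insert c.com -> 10.0.0.4 (expiry=14+1=15). clock=14
Op 15: tick 4 -> clock=18. purged={c.com}
Op 16: insert c.com -> 10.0.0.2 (expiry=18+7=25). clock=18
Op 17: tick 1 -> clock=19.
Op 18: tick 3 -> clock=22.
Op 19: insert a.com -> 10.0.0.4 (expiry=22+5=27). clock=22
Op 20: tick 1 -> clock=23.
Op 21: tick 2 -> clock=25. purged={c.com}
Op 22: insert b.com -> 10.0.0.2 (expiry=25+15=40). clock=25
Op 23: insert c.com -> 10.0.0.4 (expiry=25+7=32). clock=25
Op 24: tick 2 -> clock=27. purged={a.com}
Op 25: tick 1 -> clock=28.
Op 26: insert c.com -> 10.0.0.1 (expiry=28+4=32). clock=28
Op 27: tick 1 -> clock=29.
Op 28: tick 1 -> clock=30.
Op 29: tick 3 -> clock=33. purged={c.com}
Final clock = 33
Final cache (unexpired): {b.com} -> size=1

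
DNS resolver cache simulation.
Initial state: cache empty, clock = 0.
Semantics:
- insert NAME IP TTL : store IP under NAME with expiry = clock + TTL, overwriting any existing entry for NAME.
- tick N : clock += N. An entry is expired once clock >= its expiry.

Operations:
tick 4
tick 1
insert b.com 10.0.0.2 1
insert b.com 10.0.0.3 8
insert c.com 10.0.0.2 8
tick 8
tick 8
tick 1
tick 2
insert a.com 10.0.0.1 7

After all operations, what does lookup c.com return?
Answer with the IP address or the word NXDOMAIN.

Op 1: tick 4 -> clock=4.
Op 2: tick 1 -> clock=5.
Op 3: insert b.com -> 10.0.0.2 (expiry=5+1=6). clock=5
Op 4: insert b.com -> 10.0.0.3 (expiry=5+8=13). clock=5
Op 5: insert c.com -> 10.0.0.2 (expiry=5+8=13). clock=5
Op 6: tick 8 -> clock=13. purged={b.com,c.com}
Op 7: tick 8 -> clock=21.
Op 8: tick 1 -> clock=22.
Op 9: tick 2 -> clock=24.
Op 10: insert a.com -> 10.0.0.1 (expiry=24+7=31). clock=24
lookup c.com: not in cache (expired or never inserted)

Answer: NXDOMAIN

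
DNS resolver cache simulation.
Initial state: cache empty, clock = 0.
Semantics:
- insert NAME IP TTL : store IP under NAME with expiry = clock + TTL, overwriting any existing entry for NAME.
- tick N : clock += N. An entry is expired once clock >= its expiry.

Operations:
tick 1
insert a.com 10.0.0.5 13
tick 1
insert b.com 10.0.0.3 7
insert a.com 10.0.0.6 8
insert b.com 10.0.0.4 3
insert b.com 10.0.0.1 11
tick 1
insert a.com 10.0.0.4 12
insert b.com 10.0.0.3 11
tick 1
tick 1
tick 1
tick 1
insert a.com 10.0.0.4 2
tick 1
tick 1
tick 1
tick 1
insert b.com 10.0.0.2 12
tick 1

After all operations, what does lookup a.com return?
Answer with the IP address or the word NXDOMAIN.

Answer: NXDOMAIN

Derivation:
Op 1: tick 1 -> clock=1.
Op 2: insert a.com -> 10.0.0.5 (expiry=1+13=14). clock=1
Op 3: tick 1 -> clock=2.
Op 4: insert b.com -> 10.0.0.3 (expiry=2+7=9). clock=2
Op 5: insert a.com -> 10.0.0.6 (expiry=2+8=10). clock=2
Op 6: insert b.com -> 10.0.0.4 (expiry=2+3=5). clock=2
Op 7: insert b.com -> 10.0.0.1 (expiry=2+11=13). clock=2
Op 8: tick 1 -> clock=3.
Op 9: insert a.com -> 10.0.0.4 (expiry=3+12=15). clock=3
Op 10: insert b.com -> 10.0.0.3 (expiry=3+11=14). clock=3
Op 11: tick 1 -> clock=4.
Op 12: tick 1 -> clock=5.
Op 13: tick 1 -> clock=6.
Op 14: tick 1 -> clock=7.
Op 15: insert a.com -> 10.0.0.4 (expiry=7+2=9). clock=7
Op 16: tick 1 -> clock=8.
Op 17: tick 1 -> clock=9. purged={a.com}
Op 18: tick 1 -> clock=10.
Op 19: tick 1 -> clock=11.
Op 20: insert b.com -> 10.0.0.2 (expiry=11+12=23). clock=11
Op 21: tick 1 -> clock=12.
lookup a.com: not in cache (expired or never inserted)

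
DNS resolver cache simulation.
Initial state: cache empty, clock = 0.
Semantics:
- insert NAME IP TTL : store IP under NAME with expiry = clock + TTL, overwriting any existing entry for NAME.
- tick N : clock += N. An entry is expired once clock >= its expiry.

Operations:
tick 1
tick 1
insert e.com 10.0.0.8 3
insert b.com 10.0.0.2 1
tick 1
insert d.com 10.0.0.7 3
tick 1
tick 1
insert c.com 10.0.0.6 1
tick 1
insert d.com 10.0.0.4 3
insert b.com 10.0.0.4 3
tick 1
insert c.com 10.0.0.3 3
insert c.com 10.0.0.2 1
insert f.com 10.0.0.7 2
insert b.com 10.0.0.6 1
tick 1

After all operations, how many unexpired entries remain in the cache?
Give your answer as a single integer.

Answer: 2

Derivation:
Op 1: tick 1 -> clock=1.
Op 2: tick 1 -> clock=2.
Op 3: insert e.com -> 10.0.0.8 (expiry=2+3=5). clock=2
Op 4: insert b.com -> 10.0.0.2 (expiry=2+1=3). clock=2
Op 5: tick 1 -> clock=3. purged={b.com}
Op 6: insert d.com -> 10.0.0.7 (expiry=3+3=6). clock=3
Op 7: tick 1 -> clock=4.
Op 8: tick 1 -> clock=5. purged={e.com}
Op 9: insert c.com -> 10.0.0.6 (expiry=5+1=6). clock=5
Op 10: tick 1 -> clock=6. purged={c.com,d.com}
Op 11: insert d.com -> 10.0.0.4 (expiry=6+3=9). clock=6
Op 12: insert b.com -> 10.0.0.4 (expiry=6+3=9). clock=6
Op 13: tick 1 -> clock=7.
Op 14: insert c.com -> 10.0.0.3 (expiry=7+3=10). clock=7
Op 15: insert c.com -> 10.0.0.2 (expiry=7+1=8). clock=7
Op 16: insert f.com -> 10.0.0.7 (expiry=7+2=9). clock=7
Op 17: insert b.com -> 10.0.0.6 (expiry=7+1=8). clock=7
Op 18: tick 1 -> clock=8. purged={b.com,c.com}
Final cache (unexpired): {d.com,f.com} -> size=2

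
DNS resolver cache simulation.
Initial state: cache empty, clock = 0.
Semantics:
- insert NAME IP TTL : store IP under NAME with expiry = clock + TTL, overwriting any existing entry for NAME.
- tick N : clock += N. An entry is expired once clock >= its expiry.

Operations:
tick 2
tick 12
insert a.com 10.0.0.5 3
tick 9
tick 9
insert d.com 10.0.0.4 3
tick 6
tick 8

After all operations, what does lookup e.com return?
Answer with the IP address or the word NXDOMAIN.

Op 1: tick 2 -> clock=2.
Op 2: tick 12 -> clock=14.
Op 3: insert a.com -> 10.0.0.5 (expiry=14+3=17). clock=14
Op 4: tick 9 -> clock=23. purged={a.com}
Op 5: tick 9 -> clock=32.
Op 6: insert d.com -> 10.0.0.4 (expiry=32+3=35). clock=32
Op 7: tick 6 -> clock=38. purged={d.com}
Op 8: tick 8 -> clock=46.
lookup e.com: not in cache (expired or never inserted)

Answer: NXDOMAIN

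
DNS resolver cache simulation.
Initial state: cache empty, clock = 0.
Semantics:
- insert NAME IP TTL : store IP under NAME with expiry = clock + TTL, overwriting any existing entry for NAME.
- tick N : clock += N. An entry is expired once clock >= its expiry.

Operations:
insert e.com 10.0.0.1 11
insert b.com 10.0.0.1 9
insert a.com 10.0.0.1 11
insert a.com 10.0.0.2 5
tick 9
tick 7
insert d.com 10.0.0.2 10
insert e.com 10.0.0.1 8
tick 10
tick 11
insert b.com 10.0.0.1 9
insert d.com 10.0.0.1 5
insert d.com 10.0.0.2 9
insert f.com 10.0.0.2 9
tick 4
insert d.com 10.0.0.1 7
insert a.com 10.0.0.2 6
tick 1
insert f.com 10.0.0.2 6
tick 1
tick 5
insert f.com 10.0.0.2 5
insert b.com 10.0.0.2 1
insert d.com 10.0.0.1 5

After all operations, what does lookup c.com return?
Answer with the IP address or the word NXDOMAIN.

Op 1: insert e.com -> 10.0.0.1 (expiry=0+11=11). clock=0
Op 2: insert b.com -> 10.0.0.1 (expiry=0+9=9). clock=0
Op 3: insert a.com -> 10.0.0.1 (expiry=0+11=11). clock=0
Op 4: insert a.com -> 10.0.0.2 (expiry=0+5=5). clock=0
Op 5: tick 9 -> clock=9. purged={a.com,b.com}
Op 6: tick 7 -> clock=16. purged={e.com}
Op 7: insert d.com -> 10.0.0.2 (expiry=16+10=26). clock=16
Op 8: insert e.com -> 10.0.0.1 (expiry=16+8=24). clock=16
Op 9: tick 10 -> clock=26. purged={d.com,e.com}
Op 10: tick 11 -> clock=37.
Op 11: insert b.com -> 10.0.0.1 (expiry=37+9=46). clock=37
Op 12: insert d.com -> 10.0.0.1 (expiry=37+5=42). clock=37
Op 13: insert d.com -> 10.0.0.2 (expiry=37+9=46). clock=37
Op 14: insert f.com -> 10.0.0.2 (expiry=37+9=46). clock=37
Op 15: tick 4 -> clock=41.
Op 16: insert d.com -> 10.0.0.1 (expiry=41+7=48). clock=41
Op 17: insert a.com -> 10.0.0.2 (expiry=41+6=47). clock=41
Op 18: tick 1 -> clock=42.
Op 19: insert f.com -> 10.0.0.2 (expiry=42+6=48). clock=42
Op 20: tick 1 -> clock=43.
Op 21: tick 5 -> clock=48. purged={a.com,b.com,d.com,f.com}
Op 22: insert f.com -> 10.0.0.2 (expiry=48+5=53). clock=48
Op 23: insert b.com -> 10.0.0.2 (expiry=48+1=49). clock=48
Op 24: insert d.com -> 10.0.0.1 (expiry=48+5=53). clock=48
lookup c.com: not in cache (expired or never inserted)

Answer: NXDOMAIN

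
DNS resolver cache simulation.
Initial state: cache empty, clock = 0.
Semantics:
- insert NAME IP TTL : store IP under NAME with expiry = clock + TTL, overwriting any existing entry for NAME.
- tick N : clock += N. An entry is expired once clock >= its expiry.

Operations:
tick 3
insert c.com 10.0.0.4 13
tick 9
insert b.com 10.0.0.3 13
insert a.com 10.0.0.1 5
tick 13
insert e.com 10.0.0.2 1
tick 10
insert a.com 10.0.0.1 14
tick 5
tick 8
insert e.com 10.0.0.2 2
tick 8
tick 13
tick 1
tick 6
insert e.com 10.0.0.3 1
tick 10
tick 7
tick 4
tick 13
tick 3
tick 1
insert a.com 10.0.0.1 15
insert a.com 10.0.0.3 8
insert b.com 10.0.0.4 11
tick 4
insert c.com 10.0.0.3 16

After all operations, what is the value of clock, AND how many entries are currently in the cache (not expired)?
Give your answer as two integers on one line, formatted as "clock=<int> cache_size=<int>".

Answer: clock=118 cache_size=3

Derivation:
Op 1: tick 3 -> clock=3.
Op 2: insert c.com -> 10.0.0.4 (expiry=3+13=16). clock=3
Op 3: tick 9 -> clock=12.
Op 4: insert b.com -> 10.0.0.3 (expiry=12+13=25). clock=12
Op 5: insert a.com -> 10.0.0.1 (expiry=12+5=17). clock=12
Op 6: tick 13 -> clock=25. purged={a.com,b.com,c.com}
Op 7: insert e.com -> 10.0.0.2 (expiry=25+1=26). clock=25
Op 8: tick 10 -> clock=35. purged={e.com}
Op 9: insert a.com -> 10.0.0.1 (expiry=35+14=49). clock=35
Op 10: tick 5 -> clock=40.
Op 11: tick 8 -> clock=48.
Op 12: insert e.com -> 10.0.0.2 (expiry=48+2=50). clock=48
Op 13: tick 8 -> clock=56. purged={a.com,e.com}
Op 14: tick 13 -> clock=69.
Op 15: tick 1 -> clock=70.
Op 16: tick 6 -> clock=76.
Op 17: insert e.com -> 10.0.0.3 (expiry=76+1=77). clock=76
Op 18: tick 10 -> clock=86. purged={e.com}
Op 19: tick 7 -> clock=93.
Op 20: tick 4 -> clock=97.
Op 21: tick 13 -> clock=110.
Op 22: tick 3 -> clock=113.
Op 23: tick 1 -> clock=114.
Op 24: insert a.com -> 10.0.0.1 (expiry=114+15=129). clock=114
Op 25: insert a.com -> 10.0.0.3 (expiry=114+8=122). clock=114
Op 26: insert b.com -> 10.0.0.4 (expiry=114+11=125). clock=114
Op 27: tick 4 -> clock=118.
Op 28: insert c.com -> 10.0.0.3 (expiry=118+16=134). clock=118
Final clock = 118
Final cache (unexpired): {a.com,b.com,c.com} -> size=3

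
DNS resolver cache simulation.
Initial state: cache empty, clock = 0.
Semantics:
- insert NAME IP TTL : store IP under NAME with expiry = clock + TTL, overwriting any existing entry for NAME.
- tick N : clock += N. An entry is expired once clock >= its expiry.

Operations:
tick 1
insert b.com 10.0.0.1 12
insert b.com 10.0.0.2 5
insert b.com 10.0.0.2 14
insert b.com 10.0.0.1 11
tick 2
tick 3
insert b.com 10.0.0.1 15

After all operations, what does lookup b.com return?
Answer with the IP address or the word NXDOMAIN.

Op 1: tick 1 -> clock=1.
Op 2: insert b.com -> 10.0.0.1 (expiry=1+12=13). clock=1
Op 3: insert b.com -> 10.0.0.2 (expiry=1+5=6). clock=1
Op 4: insert b.com -> 10.0.0.2 (expiry=1+14=15). clock=1
Op 5: insert b.com -> 10.0.0.1 (expiry=1+11=12). clock=1
Op 6: tick 2 -> clock=3.
Op 7: tick 3 -> clock=6.
Op 8: insert b.com -> 10.0.0.1 (expiry=6+15=21). clock=6
lookup b.com: present, ip=10.0.0.1 expiry=21 > clock=6

Answer: 10.0.0.1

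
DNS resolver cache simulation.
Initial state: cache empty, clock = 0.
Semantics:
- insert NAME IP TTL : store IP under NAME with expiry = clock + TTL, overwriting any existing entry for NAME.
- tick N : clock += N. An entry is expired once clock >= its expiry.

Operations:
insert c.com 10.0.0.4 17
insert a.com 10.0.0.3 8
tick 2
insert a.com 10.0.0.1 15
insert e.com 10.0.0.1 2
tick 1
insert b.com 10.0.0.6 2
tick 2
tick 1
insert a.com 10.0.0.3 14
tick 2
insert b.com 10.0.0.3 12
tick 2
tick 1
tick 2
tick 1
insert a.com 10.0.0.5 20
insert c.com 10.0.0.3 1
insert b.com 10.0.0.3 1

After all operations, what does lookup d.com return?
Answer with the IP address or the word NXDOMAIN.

Answer: NXDOMAIN

Derivation:
Op 1: insert c.com -> 10.0.0.4 (expiry=0+17=17). clock=0
Op 2: insert a.com -> 10.0.0.3 (expiry=0+8=8). clock=0
Op 3: tick 2 -> clock=2.
Op 4: insert a.com -> 10.0.0.1 (expiry=2+15=17). clock=2
Op 5: insert e.com -> 10.0.0.1 (expiry=2+2=4). clock=2
Op 6: tick 1 -> clock=3.
Op 7: insert b.com -> 10.0.0.6 (expiry=3+2=5). clock=3
Op 8: tick 2 -> clock=5. purged={b.com,e.com}
Op 9: tick 1 -> clock=6.
Op 10: insert a.com -> 10.0.0.3 (expiry=6+14=20). clock=6
Op 11: tick 2 -> clock=8.
Op 12: insert b.com -> 10.0.0.3 (expiry=8+12=20). clock=8
Op 13: tick 2 -> clock=10.
Op 14: tick 1 -> clock=11.
Op 15: tick 2 -> clock=13.
Op 16: tick 1 -> clock=14.
Op 17: insert a.com -> 10.0.0.5 (expiry=14+20=34). clock=14
Op 18: insert c.com -> 10.0.0.3 (expiry=14+1=15). clock=14
Op 19: insert b.com -> 10.0.0.3 (expiry=14+1=15). clock=14
lookup d.com: not in cache (expired or never inserted)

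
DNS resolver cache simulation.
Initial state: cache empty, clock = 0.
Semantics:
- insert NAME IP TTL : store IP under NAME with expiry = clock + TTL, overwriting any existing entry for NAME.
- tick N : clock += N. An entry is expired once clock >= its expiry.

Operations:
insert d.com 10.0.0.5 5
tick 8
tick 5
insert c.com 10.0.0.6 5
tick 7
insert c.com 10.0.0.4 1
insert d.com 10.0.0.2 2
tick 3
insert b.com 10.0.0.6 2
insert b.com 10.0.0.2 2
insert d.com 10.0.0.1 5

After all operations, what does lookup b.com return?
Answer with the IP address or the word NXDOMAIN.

Answer: 10.0.0.2

Derivation:
Op 1: insert d.com -> 10.0.0.5 (expiry=0+5=5). clock=0
Op 2: tick 8 -> clock=8. purged={d.com}
Op 3: tick 5 -> clock=13.
Op 4: insert c.com -> 10.0.0.6 (expiry=13+5=18). clock=13
Op 5: tick 7 -> clock=20. purged={c.com}
Op 6: insert c.com -> 10.0.0.4 (expiry=20+1=21). clock=20
Op 7: insert d.com -> 10.0.0.2 (expiry=20+2=22). clock=20
Op 8: tick 3 -> clock=23. purged={c.com,d.com}
Op 9: insert b.com -> 10.0.0.6 (expiry=23+2=25). clock=23
Op 10: insert b.com -> 10.0.0.2 (expiry=23+2=25). clock=23
Op 11: insert d.com -> 10.0.0.1 (expiry=23+5=28). clock=23
lookup b.com: present, ip=10.0.0.2 expiry=25 > clock=23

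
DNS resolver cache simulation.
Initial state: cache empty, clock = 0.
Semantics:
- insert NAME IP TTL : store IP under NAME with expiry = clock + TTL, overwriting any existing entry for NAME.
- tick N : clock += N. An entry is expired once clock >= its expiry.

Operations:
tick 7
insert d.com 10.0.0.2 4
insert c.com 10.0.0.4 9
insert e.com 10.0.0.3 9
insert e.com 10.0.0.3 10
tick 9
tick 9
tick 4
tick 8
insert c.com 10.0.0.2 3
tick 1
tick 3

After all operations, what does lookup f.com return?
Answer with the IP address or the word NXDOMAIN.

Op 1: tick 7 -> clock=7.
Op 2: insert d.com -> 10.0.0.2 (expiry=7+4=11). clock=7
Op 3: insert c.com -> 10.0.0.4 (expiry=7+9=16). clock=7
Op 4: insert e.com -> 10.0.0.3 (expiry=7+9=16). clock=7
Op 5: insert e.com -> 10.0.0.3 (expiry=7+10=17). clock=7
Op 6: tick 9 -> clock=16. purged={c.com,d.com}
Op 7: tick 9 -> clock=25. purged={e.com}
Op 8: tick 4 -> clock=29.
Op 9: tick 8 -> clock=37.
Op 10: insert c.com -> 10.0.0.2 (expiry=37+3=40). clock=37
Op 11: tick 1 -> clock=38.
Op 12: tick 3 -> clock=41. purged={c.com}
lookup f.com: not in cache (expired or never inserted)

Answer: NXDOMAIN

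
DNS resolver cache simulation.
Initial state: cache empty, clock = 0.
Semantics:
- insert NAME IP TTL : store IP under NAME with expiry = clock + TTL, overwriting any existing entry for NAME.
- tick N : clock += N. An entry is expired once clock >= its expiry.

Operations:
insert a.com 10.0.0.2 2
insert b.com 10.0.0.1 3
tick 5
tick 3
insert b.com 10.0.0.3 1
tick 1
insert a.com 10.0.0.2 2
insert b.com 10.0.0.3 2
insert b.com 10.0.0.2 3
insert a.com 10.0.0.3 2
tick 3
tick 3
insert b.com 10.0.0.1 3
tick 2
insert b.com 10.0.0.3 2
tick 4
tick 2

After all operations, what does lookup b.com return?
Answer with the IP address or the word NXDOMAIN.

Answer: NXDOMAIN

Derivation:
Op 1: insert a.com -> 10.0.0.2 (expiry=0+2=2). clock=0
Op 2: insert b.com -> 10.0.0.1 (expiry=0+3=3). clock=0
Op 3: tick 5 -> clock=5. purged={a.com,b.com}
Op 4: tick 3 -> clock=8.
Op 5: insert b.com -> 10.0.0.3 (expiry=8+1=9). clock=8
Op 6: tick 1 -> clock=9. purged={b.com}
Op 7: insert a.com -> 10.0.0.2 (expiry=9+2=11). clock=9
Op 8: insert b.com -> 10.0.0.3 (expiry=9+2=11). clock=9
Op 9: insert b.com -> 10.0.0.2 (expiry=9+3=12). clock=9
Op 10: insert a.com -> 10.0.0.3 (expiry=9+2=11). clock=9
Op 11: tick 3 -> clock=12. purged={a.com,b.com}
Op 12: tick 3 -> clock=15.
Op 13: insert b.com -> 10.0.0.1 (expiry=15+3=18). clock=15
Op 14: tick 2 -> clock=17.
Op 15: insert b.com -> 10.0.0.3 (expiry=17+2=19). clock=17
Op 16: tick 4 -> clock=21. purged={b.com}
Op 17: tick 2 -> clock=23.
lookup b.com: not in cache (expired or never inserted)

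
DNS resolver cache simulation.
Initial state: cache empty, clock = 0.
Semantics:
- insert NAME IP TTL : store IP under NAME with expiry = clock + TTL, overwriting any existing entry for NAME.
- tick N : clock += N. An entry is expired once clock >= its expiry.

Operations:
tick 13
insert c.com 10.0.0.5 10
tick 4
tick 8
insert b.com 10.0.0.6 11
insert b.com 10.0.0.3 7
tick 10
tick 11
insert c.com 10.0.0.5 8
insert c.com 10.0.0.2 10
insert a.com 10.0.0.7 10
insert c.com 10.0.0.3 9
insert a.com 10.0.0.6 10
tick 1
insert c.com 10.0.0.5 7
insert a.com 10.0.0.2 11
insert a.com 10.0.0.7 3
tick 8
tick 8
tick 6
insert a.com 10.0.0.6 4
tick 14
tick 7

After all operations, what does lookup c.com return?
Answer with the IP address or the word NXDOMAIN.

Op 1: tick 13 -> clock=13.
Op 2: insert c.com -> 10.0.0.5 (expiry=13+10=23). clock=13
Op 3: tick 4 -> clock=17.
Op 4: tick 8 -> clock=25. purged={c.com}
Op 5: insert b.com -> 10.0.0.6 (expiry=25+11=36). clock=25
Op 6: insert b.com -> 10.0.0.3 (expiry=25+7=32). clock=25
Op 7: tick 10 -> clock=35. purged={b.com}
Op 8: tick 11 -> clock=46.
Op 9: insert c.com -> 10.0.0.5 (expiry=46+8=54). clock=46
Op 10: insert c.com -> 10.0.0.2 (expiry=46+10=56). clock=46
Op 11: insert a.com -> 10.0.0.7 (expiry=46+10=56). clock=46
Op 12: insert c.com -> 10.0.0.3 (expiry=46+9=55). clock=46
Op 13: insert a.com -> 10.0.0.6 (expiry=46+10=56). clock=46
Op 14: tick 1 -> clock=47.
Op 15: insert c.com -> 10.0.0.5 (expiry=47+7=54). clock=47
Op 16: insert a.com -> 10.0.0.2 (expiry=47+11=58). clock=47
Op 17: insert a.com -> 10.0.0.7 (expiry=47+3=50). clock=47
Op 18: tick 8 -> clock=55. purged={a.com,c.com}
Op 19: tick 8 -> clock=63.
Op 20: tick 6 -> clock=69.
Op 21: insert a.com -> 10.0.0.6 (expiry=69+4=73). clock=69
Op 22: tick 14 -> clock=83. purged={a.com}
Op 23: tick 7 -> clock=90.
lookup c.com: not in cache (expired or never inserted)

Answer: NXDOMAIN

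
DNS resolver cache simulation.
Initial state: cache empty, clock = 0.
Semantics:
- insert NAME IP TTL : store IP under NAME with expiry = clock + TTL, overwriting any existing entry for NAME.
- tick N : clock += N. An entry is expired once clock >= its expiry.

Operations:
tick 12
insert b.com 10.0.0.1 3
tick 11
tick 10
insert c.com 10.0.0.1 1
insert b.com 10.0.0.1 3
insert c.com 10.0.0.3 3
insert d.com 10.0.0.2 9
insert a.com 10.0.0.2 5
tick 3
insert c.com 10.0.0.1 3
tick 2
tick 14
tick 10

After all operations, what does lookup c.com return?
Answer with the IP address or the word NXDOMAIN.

Op 1: tick 12 -> clock=12.
Op 2: insert b.com -> 10.0.0.1 (expiry=12+3=15). clock=12
Op 3: tick 11 -> clock=23. purged={b.com}
Op 4: tick 10 -> clock=33.
Op 5: insert c.com -> 10.0.0.1 (expiry=33+1=34). clock=33
Op 6: insert b.com -> 10.0.0.1 (expiry=33+3=36). clock=33
Op 7: insert c.com -> 10.0.0.3 (expiry=33+3=36). clock=33
Op 8: insert d.com -> 10.0.0.2 (expiry=33+9=42). clock=33
Op 9: insert a.com -> 10.0.0.2 (expiry=33+5=38). clock=33
Op 10: tick 3 -> clock=36. purged={b.com,c.com}
Op 11: insert c.com -> 10.0.0.1 (expiry=36+3=39). clock=36
Op 12: tick 2 -> clock=38. purged={a.com}
Op 13: tick 14 -> clock=52. purged={c.com,d.com}
Op 14: tick 10 -> clock=62.
lookup c.com: not in cache (expired or never inserted)

Answer: NXDOMAIN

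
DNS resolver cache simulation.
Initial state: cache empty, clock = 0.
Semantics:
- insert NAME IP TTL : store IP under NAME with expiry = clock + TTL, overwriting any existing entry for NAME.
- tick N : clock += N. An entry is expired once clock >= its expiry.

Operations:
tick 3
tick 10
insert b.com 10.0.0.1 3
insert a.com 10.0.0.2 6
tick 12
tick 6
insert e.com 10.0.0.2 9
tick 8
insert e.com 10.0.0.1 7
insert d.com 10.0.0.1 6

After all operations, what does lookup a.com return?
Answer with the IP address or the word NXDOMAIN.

Op 1: tick 3 -> clock=3.
Op 2: tick 10 -> clock=13.
Op 3: insert b.com -> 10.0.0.1 (expiry=13+3=16). clock=13
Op 4: insert a.com -> 10.0.0.2 (expiry=13+6=19). clock=13
Op 5: tick 12 -> clock=25. purged={a.com,b.com}
Op 6: tick 6 -> clock=31.
Op 7: insert e.com -> 10.0.0.2 (expiry=31+9=40). clock=31
Op 8: tick 8 -> clock=39.
Op 9: insert e.com -> 10.0.0.1 (expiry=39+7=46). clock=39
Op 10: insert d.com -> 10.0.0.1 (expiry=39+6=45). clock=39
lookup a.com: not in cache (expired or never inserted)

Answer: NXDOMAIN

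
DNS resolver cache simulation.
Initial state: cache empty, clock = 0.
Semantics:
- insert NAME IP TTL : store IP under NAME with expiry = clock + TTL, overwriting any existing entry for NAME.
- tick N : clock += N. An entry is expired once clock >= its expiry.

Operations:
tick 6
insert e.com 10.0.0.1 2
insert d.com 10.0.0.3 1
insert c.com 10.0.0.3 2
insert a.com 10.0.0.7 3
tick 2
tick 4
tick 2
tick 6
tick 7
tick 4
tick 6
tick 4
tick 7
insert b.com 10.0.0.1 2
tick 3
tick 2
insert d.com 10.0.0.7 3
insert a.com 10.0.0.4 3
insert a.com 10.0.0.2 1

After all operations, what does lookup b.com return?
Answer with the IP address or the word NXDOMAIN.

Op 1: tick 6 -> clock=6.
Op 2: insert e.com -> 10.0.0.1 (expiry=6+2=8). clock=6
Op 3: insert d.com -> 10.0.0.3 (expiry=6+1=7). clock=6
Op 4: insert c.com -> 10.0.0.3 (expiry=6+2=8). clock=6
Op 5: insert a.com -> 10.0.0.7 (expiry=6+3=9). clock=6
Op 6: tick 2 -> clock=8. purged={c.com,d.com,e.com}
Op 7: tick 4 -> clock=12. purged={a.com}
Op 8: tick 2 -> clock=14.
Op 9: tick 6 -> clock=20.
Op 10: tick 7 -> clock=27.
Op 11: tick 4 -> clock=31.
Op 12: tick 6 -> clock=37.
Op 13: tick 4 -> clock=41.
Op 14: tick 7 -> clock=48.
Op 15: insert b.com -> 10.0.0.1 (expiry=48+2=50). clock=48
Op 16: tick 3 -> clock=51. purged={b.com}
Op 17: tick 2 -> clock=53.
Op 18: insert d.com -> 10.0.0.7 (expiry=53+3=56). clock=53
Op 19: insert a.com -> 10.0.0.4 (expiry=53+3=56). clock=53
Op 20: insert a.com -> 10.0.0.2 (expiry=53+1=54). clock=53
lookup b.com: not in cache (expired or never inserted)

Answer: NXDOMAIN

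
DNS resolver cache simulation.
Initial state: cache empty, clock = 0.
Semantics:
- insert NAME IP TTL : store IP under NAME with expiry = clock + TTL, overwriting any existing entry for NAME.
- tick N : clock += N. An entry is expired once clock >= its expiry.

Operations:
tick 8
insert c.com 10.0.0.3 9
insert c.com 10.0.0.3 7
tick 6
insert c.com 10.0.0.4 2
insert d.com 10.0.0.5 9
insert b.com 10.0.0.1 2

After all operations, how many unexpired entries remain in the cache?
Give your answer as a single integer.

Op 1: tick 8 -> clock=8.
Op 2: insert c.com -> 10.0.0.3 (expiry=8+9=17). clock=8
Op 3: insert c.com -> 10.0.0.3 (expiry=8+7=15). clock=8
Op 4: tick 6 -> clock=14.
Op 5: insert c.com -> 10.0.0.4 (expiry=14+2=16). clock=14
Op 6: insert d.com -> 10.0.0.5 (expiry=14+9=23). clock=14
Op 7: insert b.com -> 10.0.0.1 (expiry=14+2=16). clock=14
Final cache (unexpired): {b.com,c.com,d.com} -> size=3

Answer: 3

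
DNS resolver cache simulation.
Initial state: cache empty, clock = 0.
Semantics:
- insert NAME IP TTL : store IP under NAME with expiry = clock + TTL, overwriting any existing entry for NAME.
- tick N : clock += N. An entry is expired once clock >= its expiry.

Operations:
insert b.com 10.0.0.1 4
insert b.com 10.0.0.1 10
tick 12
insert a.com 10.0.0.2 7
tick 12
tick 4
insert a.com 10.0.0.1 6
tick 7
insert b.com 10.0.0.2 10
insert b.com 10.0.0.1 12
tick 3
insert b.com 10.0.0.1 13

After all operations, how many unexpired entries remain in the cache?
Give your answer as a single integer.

Answer: 1

Derivation:
Op 1: insert b.com -> 10.0.0.1 (expiry=0+4=4). clock=0
Op 2: insert b.com -> 10.0.0.1 (expiry=0+10=10). clock=0
Op 3: tick 12 -> clock=12. purged={b.com}
Op 4: insert a.com -> 10.0.0.2 (expiry=12+7=19). clock=12
Op 5: tick 12 -> clock=24. purged={a.com}
Op 6: tick 4 -> clock=28.
Op 7: insert a.com -> 10.0.0.1 (expiry=28+6=34). clock=28
Op 8: tick 7 -> clock=35. purged={a.com}
Op 9: insert b.com -> 10.0.0.2 (expiry=35+10=45). clock=35
Op 10: insert b.com -> 10.0.0.1 (expiry=35+12=47). clock=35
Op 11: tick 3 -> clock=38.
Op 12: insert b.com -> 10.0.0.1 (expiry=38+13=51). clock=38
Final cache (unexpired): {b.com} -> size=1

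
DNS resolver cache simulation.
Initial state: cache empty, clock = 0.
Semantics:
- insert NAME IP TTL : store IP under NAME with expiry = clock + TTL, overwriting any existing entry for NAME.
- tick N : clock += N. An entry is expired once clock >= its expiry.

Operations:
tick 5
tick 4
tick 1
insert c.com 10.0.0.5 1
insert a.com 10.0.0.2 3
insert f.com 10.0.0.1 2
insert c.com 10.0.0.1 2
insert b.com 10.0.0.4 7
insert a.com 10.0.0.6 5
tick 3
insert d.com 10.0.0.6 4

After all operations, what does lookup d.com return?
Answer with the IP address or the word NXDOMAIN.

Op 1: tick 5 -> clock=5.
Op 2: tick 4 -> clock=9.
Op 3: tick 1 -> clock=10.
Op 4: insert c.com -> 10.0.0.5 (expiry=10+1=11). clock=10
Op 5: insert a.com -> 10.0.0.2 (expiry=10+3=13). clock=10
Op 6: insert f.com -> 10.0.0.1 (expiry=10+2=12). clock=10
Op 7: insert c.com -> 10.0.0.1 (expiry=10+2=12). clock=10
Op 8: insert b.com -> 10.0.0.4 (expiry=10+7=17). clock=10
Op 9: insert a.com -> 10.0.0.6 (expiry=10+5=15). clock=10
Op 10: tick 3 -> clock=13. purged={c.com,f.com}
Op 11: insert d.com -> 10.0.0.6 (expiry=13+4=17). clock=13
lookup d.com: present, ip=10.0.0.6 expiry=17 > clock=13

Answer: 10.0.0.6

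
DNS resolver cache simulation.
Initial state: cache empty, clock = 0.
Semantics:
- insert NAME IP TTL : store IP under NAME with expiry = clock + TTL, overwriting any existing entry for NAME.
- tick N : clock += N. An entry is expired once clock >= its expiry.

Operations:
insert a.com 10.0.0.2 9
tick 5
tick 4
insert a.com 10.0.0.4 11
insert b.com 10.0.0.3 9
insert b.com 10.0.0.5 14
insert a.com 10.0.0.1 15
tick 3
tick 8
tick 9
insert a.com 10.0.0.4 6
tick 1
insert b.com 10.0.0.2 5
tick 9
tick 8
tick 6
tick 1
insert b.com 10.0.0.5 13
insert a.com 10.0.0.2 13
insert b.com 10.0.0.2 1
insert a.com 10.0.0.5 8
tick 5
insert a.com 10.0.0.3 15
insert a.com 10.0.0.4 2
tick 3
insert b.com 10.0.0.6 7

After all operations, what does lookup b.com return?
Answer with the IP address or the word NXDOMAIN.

Answer: 10.0.0.6

Derivation:
Op 1: insert a.com -> 10.0.0.2 (expiry=0+9=9). clock=0
Op 2: tick 5 -> clock=5.
Op 3: tick 4 -> clock=9. purged={a.com}
Op 4: insert a.com -> 10.0.0.4 (expiry=9+11=20). clock=9
Op 5: insert b.com -> 10.0.0.3 (expiry=9+9=18). clock=9
Op 6: insert b.com -> 10.0.0.5 (expiry=9+14=23). clock=9
Op 7: insert a.com -> 10.0.0.1 (expiry=9+15=24). clock=9
Op 8: tick 3 -> clock=12.
Op 9: tick 8 -> clock=20.
Op 10: tick 9 -> clock=29. purged={a.com,b.com}
Op 11: insert a.com -> 10.0.0.4 (expiry=29+6=35). clock=29
Op 12: tick 1 -> clock=30.
Op 13: insert b.com -> 10.0.0.2 (expiry=30+5=35). clock=30
Op 14: tick 9 -> clock=39. purged={a.com,b.com}
Op 15: tick 8 -> clock=47.
Op 16: tick 6 -> clock=53.
Op 17: tick 1 -> clock=54.
Op 18: insert b.com -> 10.0.0.5 (expiry=54+13=67). clock=54
Op 19: insert a.com -> 10.0.0.2 (expiry=54+13=67). clock=54
Op 20: insert b.com -> 10.0.0.2 (expiry=54+1=55). clock=54
Op 21: insert a.com -> 10.0.0.5 (expiry=54+8=62). clock=54
Op 22: tick 5 -> clock=59. purged={b.com}
Op 23: insert a.com -> 10.0.0.3 (expiry=59+15=74). clock=59
Op 24: insert a.com -> 10.0.0.4 (expiry=59+2=61). clock=59
Op 25: tick 3 -> clock=62. purged={a.com}
Op 26: insert b.com -> 10.0.0.6 (expiry=62+7=69). clock=62
lookup b.com: present, ip=10.0.0.6 expiry=69 > clock=62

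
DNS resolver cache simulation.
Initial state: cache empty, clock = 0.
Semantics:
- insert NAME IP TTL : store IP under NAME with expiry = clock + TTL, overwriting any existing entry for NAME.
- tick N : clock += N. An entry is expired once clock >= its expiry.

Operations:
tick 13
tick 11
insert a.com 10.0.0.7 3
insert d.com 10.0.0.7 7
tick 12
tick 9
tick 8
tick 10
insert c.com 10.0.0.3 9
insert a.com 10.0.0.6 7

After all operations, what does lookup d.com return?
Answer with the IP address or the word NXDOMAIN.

Answer: NXDOMAIN

Derivation:
Op 1: tick 13 -> clock=13.
Op 2: tick 11 -> clock=24.
Op 3: insert a.com -> 10.0.0.7 (expiry=24+3=27). clock=24
Op 4: insert d.com -> 10.0.0.7 (expiry=24+7=31). clock=24
Op 5: tick 12 -> clock=36. purged={a.com,d.com}
Op 6: tick 9 -> clock=45.
Op 7: tick 8 -> clock=53.
Op 8: tick 10 -> clock=63.
Op 9: insert c.com -> 10.0.0.3 (expiry=63+9=72). clock=63
Op 10: insert a.com -> 10.0.0.6 (expiry=63+7=70). clock=63
lookup d.com: not in cache (expired or never inserted)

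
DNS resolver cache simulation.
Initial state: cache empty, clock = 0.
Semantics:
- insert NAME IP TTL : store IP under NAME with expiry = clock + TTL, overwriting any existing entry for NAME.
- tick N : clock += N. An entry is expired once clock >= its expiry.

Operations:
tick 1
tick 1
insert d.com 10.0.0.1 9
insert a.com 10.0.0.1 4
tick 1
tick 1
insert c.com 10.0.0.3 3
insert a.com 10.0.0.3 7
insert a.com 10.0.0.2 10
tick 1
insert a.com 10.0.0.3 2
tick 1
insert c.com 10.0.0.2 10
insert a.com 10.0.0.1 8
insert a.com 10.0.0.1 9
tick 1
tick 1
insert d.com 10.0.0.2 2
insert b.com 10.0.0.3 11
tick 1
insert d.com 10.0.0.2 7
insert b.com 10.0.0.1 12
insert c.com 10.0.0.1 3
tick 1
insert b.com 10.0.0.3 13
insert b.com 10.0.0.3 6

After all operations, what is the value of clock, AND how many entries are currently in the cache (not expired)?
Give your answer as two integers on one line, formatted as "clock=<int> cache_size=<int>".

Op 1: tick 1 -> clock=1.
Op 2: tick 1 -> clock=2.
Op 3: insert d.com -> 10.0.0.1 (expiry=2+9=11). clock=2
Op 4: insert a.com -> 10.0.0.1 (expiry=2+4=6). clock=2
Op 5: tick 1 -> clock=3.
Op 6: tick 1 -> clock=4.
Op 7: insert c.com -> 10.0.0.3 (expiry=4+3=7). clock=4
Op 8: insert a.com -> 10.0.0.3 (expiry=4+7=11). clock=4
Op 9: insert a.com -> 10.0.0.2 (expiry=4+10=14). clock=4
Op 10: tick 1 -> clock=5.
Op 11: insert a.com -> 10.0.0.3 (expiry=5+2=7). clock=5
Op 12: tick 1 -> clock=6.
Op 13: insert c.com -> 10.0.0.2 (expiry=6+10=16). clock=6
Op 14: insert a.com -> 10.0.0.1 (expiry=6+8=14). clock=6
Op 15: insert a.com -> 10.0.0.1 (expiry=6+9=15). clock=6
Op 16: tick 1 -> clock=7.
Op 17: tick 1 -> clock=8.
Op 18: insert d.com -> 10.0.0.2 (expiry=8+2=10). clock=8
Op 19: insert b.com -> 10.0.0.3 (expiry=8+11=19). clock=8
Op 20: tick 1 -> clock=9.
Op 21: insert d.com -> 10.0.0.2 (expiry=9+7=16). clock=9
Op 22: insert b.com -> 10.0.0.1 (expiry=9+12=21). clock=9
Op 23: insert c.com -> 10.0.0.1 (expiry=9+3=12). clock=9
Op 24: tick 1 -> clock=10.
Op 25: insert b.com -> 10.0.0.3 (expiry=10+13=23). clock=10
Op 26: insert b.com -> 10.0.0.3 (expiry=10+6=16). clock=10
Final clock = 10
Final cache (unexpired): {a.com,b.com,c.com,d.com} -> size=4

Answer: clock=10 cache_size=4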